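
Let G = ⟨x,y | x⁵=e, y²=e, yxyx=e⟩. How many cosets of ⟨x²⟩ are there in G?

First find ord(x²) by computing successive powers:
  (x²)¹ = x², (x²)² = x⁴, (x²)³ = x, (x²)⁴ = x³, (x²)⁵ = e.
So |⟨x²⟩| = ord(x²) = 5. With |G| = 10, by Lagrange [G : ⟨x²⟩] = 10/5 = 2.

Answer: 2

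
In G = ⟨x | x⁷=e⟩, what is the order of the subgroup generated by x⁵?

|⟨x⁵⟩| equals the order of x⁵. Compute successive powers until reaching e:
  (x⁵)¹ = x⁵, (x⁵)² = x³, (x⁵)³ = x, (x⁵)⁴ = x⁶, (x⁵)⁵ = x⁴, (x⁵)⁶ = x², (x⁵)⁷ = e.
The smallest positive k with (x⁵)ᵏ = e is 7, so |⟨x⁵⟩| = 7.

Answer: 7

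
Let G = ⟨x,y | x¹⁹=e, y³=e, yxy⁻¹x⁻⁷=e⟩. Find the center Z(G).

An element z ∈ Z(G) iff z commutes with every generator.
For example e is central: e·x = x = x·e; e·y = y = y·e.
Whereas x ∉ Z(G) since x·y = xy ≠ x⁷y = y·x.
Checking each of the 57 elements this way gives Z(G) = {e}, of order 1.

Answer: {e}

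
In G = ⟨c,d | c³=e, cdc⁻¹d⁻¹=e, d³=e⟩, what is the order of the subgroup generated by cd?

|⟨cd⟩| equals the order of cd. Compute successive powers until reaching e:
  (cd)¹ = cd, (cd)² = c²d², (cd)³ = e.
The smallest positive k with (cd)ᵏ = e is 3, so |⟨cd⟩| = 3.

Answer: 3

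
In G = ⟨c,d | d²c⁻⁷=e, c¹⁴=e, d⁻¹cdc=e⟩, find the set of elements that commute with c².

⟨c²⟩ ⊆ C_G(c²) since powers of c² commute with c²; so |C_G(c²)| ≥ |⟨c²⟩| = 7.
By orbit–stabilizer, |C_G(c²)| = |G| / |conj. class of c²| = 28 / 2 = 14.
The 14 elements commuting with c² are {e, c, c², c³, c⁴, c⁵, c⁶, c⁷, c⁸, c⁹, c¹⁰, c¹¹, c¹², c¹³}.

Answer: {e, c, c², c³, c⁴, c⁵, c⁶, c⁷, c⁸, c⁹, c¹⁰, c¹¹, c¹², c¹³}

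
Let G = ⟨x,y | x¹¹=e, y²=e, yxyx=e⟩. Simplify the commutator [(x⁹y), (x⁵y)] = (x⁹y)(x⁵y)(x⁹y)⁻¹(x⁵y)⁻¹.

[(x⁹y), (x⁵y)] = (x⁹y)·(x⁵y)·(x⁹y)⁻¹·(x⁵y)⁻¹.
  (x⁹y) · (x⁵y) = x⁴
  (x⁴) · (x⁹y) = x²y
  (x²y) · (x⁵y) = x⁸

Answer: x⁸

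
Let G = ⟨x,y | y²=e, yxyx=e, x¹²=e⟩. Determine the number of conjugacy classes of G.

The conjugacy classes (representative and size) are:
  [e] (size 1), [x¹¹] (size 2), [x²] (size 2), [x⁹] (size 2), [x⁴] (size 2), [x⁵] (size 2), [x⁶] (size 1), [y] (size 6), [xy] (size 6).
Class equation: 1 + 2 + 2 + 2 + 2 + 2 + 1 + 6 + 6 = 24 = |G|. So G has 9 conjugacy classes.

Answer: 9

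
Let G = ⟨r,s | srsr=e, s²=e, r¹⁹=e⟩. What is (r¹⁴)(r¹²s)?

Compute (r¹⁴) · (r¹²s) by multiplying left to right and reducing via the relations at each step:
  (r¹⁴) · r¹² = r⁷
  (r⁷) · s = r⁷s

Answer: r⁷s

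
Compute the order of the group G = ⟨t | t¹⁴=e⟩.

G is generated by a single element, so G is cyclic. The relator gives t¹⁴ = e and no smaller power is forced to be e, so the 14 powers {e, t, t², t³, t⁴, t⁵, t⁶, t⁷, t⁸, t⁹, t¹², t¹³, t¹¹, t¹⁰} are distinct. Hence |G| = 14.

Answer: 14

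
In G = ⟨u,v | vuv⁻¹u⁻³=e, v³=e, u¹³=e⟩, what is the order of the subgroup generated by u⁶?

|⟨u⁶⟩| equals the order of u⁶. Compute successive powers until reaching e:
  (u⁶)¹ = u⁶, (u⁶)² = u¹², (u⁶)³ = u⁵, (u⁶)⁴ = u¹¹, (u⁶)⁵ = u⁴, (u⁶)⁶ = u¹⁰, (u⁶)⁷ = u³, (u⁶)⁸ = u⁹, (u⁶)⁹ = u², (u⁶)¹⁰ = u⁸, (u⁶)¹¹ = u, (u⁶)¹² = u⁷, (u⁶)¹³ = e.
The smallest positive k with (u⁶)ᵏ = e is 13, so |⟨u⁶⟩| = 13.

Answer: 13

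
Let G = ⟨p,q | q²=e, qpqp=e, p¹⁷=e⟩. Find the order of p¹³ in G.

Compute successive powers until reaching e:
  (p¹³)¹ = p¹³, (p¹³)² = p⁹, (p¹³)³ = p⁵, (p¹³)⁴ = p, (p¹³)⁵ = p¹⁴, (p¹³)⁶ = p¹⁰, (p¹³)⁷ = p⁶, (p¹³)⁸ = p², (p¹³)⁹ = p¹⁵, (p¹³)¹⁰ = p¹¹, (p¹³)¹¹ = p⁷, (p¹³)¹² = p³, (p¹³)¹³ = p¹⁶, (p¹³)¹⁴ = p¹², (p¹³)¹⁵ = p⁸, (p¹³)¹⁶ = p⁴, (p¹³)¹⁷ = e.
The smallest positive k with (p¹³)ᵏ = e is 17.

Answer: 17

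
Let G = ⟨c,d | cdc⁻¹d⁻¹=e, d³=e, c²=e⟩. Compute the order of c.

Compute successive powers until reaching e:
  c¹ = c, c² = e.
The smallest positive k with cᵏ = e is 2.

Answer: 2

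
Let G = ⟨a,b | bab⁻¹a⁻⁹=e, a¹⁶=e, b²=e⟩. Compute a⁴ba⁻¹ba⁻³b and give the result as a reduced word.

Multiply left to right, reducing at each step:
  (a⁴) · b = a⁴b
  (a⁴b) · a⁻¹ = a¹¹b
  (a¹¹b) · b = a¹¹
  (a¹¹) · a⁻³ = a⁸
  (a⁸) · b = a⁸b

Answer: a⁸b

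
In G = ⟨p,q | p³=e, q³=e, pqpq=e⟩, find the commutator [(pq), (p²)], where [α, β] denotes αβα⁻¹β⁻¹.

[(pq), (p²)] = (pq)·(p²)·(pq)⁻¹·(p²)⁻¹.
  (pq) · (p²) = q²p
  (q²p) · (pq) = pq²
  (pq²) · p = pq²p

Answer: pq²p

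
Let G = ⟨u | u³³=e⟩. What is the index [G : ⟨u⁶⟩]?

First find ord(u⁶) by computing successive powers:
  (u⁶)¹ = u⁶, (u⁶)² = u¹², (u⁶)³ = u¹⁸, (u⁶)⁴ = u²⁴, (u⁶)⁵ = u³⁰, (u⁶)⁶ = u³, (u⁶)⁷ = u⁹, (u⁶)⁸ = u¹⁵, (u⁶)⁹ = u²¹, (u⁶)¹⁰ = u²⁷, (u⁶)¹¹ = e.
So |⟨u⁶⟩| = ord(u⁶) = 11. With |G| = 33, by Lagrange [G : ⟨u⁶⟩] = 33/11 = 3.

Answer: 3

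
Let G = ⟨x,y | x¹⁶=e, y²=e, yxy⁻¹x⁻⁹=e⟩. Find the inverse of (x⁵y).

The order of (x⁵y) is 16 (smallest k with (x⁵y)ᵏ = e), so (x⁵y)⁻¹ = (x⁵y)¹⁵ = x³y.
Check: (x⁵y) · (x³y) → (x⁵y) · x³ = y;   y · y = e, giving e as required.

Answer: x³y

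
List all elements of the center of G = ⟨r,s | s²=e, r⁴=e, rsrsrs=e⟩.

An element z ∈ Z(G) iff z commutes with every generator.
For example e is central: e·r = r = r·e; e·s = s = s·e.
Whereas r ∉ Z(G) since r·s = rs ≠ sr = s·r.
Checking each of the 24 elements this way gives Z(G) = {e}, of order 1.

Answer: {e}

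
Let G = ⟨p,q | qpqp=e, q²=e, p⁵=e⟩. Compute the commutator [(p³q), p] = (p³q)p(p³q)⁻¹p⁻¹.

[(p³q), p] = (p³q)·p·(p³q)⁻¹·p⁻¹.
  (p³q) · p = p²q
  (p²q) · (p³q) = p⁴
  (p⁴) · (p⁴) = p³

Answer: p³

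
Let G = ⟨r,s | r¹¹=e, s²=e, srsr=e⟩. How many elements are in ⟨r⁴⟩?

|⟨r⁴⟩| equals the order of r⁴. Compute successive powers until reaching e:
  (r⁴)¹ = r⁴, (r⁴)² = r⁸, (r⁴)³ = r, (r⁴)⁴ = r⁵, (r⁴)⁵ = r⁹, (r⁴)⁶ = r², (r⁴)⁷ = r⁶, (r⁴)⁸ = r¹⁰, (r⁴)⁹ = r³, (r⁴)¹⁰ = r⁷, (r⁴)¹¹ = e.
The smallest positive k with (r⁴)ᵏ = e is 11, so |⟨r⁴⟩| = 11.

Answer: 11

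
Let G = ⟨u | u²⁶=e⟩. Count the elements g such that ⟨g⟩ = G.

G is cyclic of order 26. An element generates G iff its order is 26, and a cyclic group of order 26 has exactly φ(26) = 12 such elements.

Answer: 12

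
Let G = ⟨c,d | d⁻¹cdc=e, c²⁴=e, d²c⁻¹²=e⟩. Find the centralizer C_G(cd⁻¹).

⟨cd⁻¹⟩ ⊆ C_G(cd⁻¹) since powers of cd⁻¹ commute with cd⁻¹; so |C_G(cd⁻¹)| ≥ |⟨cd⁻¹⟩| = 4.
By orbit–stabilizer, |C_G(cd⁻¹)| = |G| / |conj. class of cd⁻¹| = 48 / 12 = 4.
The 4 elements commuting with cd⁻¹ are {e, c¹², cd, cd⁻¹}.

Answer: {e, c¹², cd, cd⁻¹}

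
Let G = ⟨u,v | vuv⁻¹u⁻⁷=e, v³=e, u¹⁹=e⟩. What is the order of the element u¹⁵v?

Compute successive powers until reaching e:
  (u¹⁵v)¹ = u¹⁵v, (u¹⁵v)² = u⁶v², (u¹⁵v)³ = e.
The smallest positive k with (u¹⁵v)ᵏ = e is 3.

Answer: 3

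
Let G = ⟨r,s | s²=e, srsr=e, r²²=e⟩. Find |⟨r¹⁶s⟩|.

|⟨r¹⁶s⟩| equals the order of r¹⁶s. Compute successive powers until reaching e:
  (r¹⁶s)¹ = r¹⁶s, (r¹⁶s)² = e.
The smallest positive k with (r¹⁶s)ᵏ = e is 2, so |⟨r¹⁶s⟩| = 2.

Answer: 2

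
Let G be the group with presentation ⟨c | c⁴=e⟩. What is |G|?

G is generated by a single element, so G is cyclic. The relator gives c⁴ = e and no smaller power is forced to be e, so the 4 powers {c, e, c², c³} are distinct. Hence |G| = 4.

Answer: 4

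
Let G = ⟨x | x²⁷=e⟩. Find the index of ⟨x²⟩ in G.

First find ord(x²) by computing successive powers:
  (x²)¹ = x², (x²)² = x⁴, (x²)³ = x⁶, (x²)⁴ = x⁸, (x²)⁵ = x¹⁰, (x²)⁶ = x¹², (x²)⁷ = x¹⁴, (x²)⁸ = x¹⁶, (x²)⁹ = x¹⁸, (x²)¹⁰ = x²⁰, (x²)¹¹ = x²², (x²)¹² = x²⁴, (x²)¹³ = x²⁶, (x²)¹⁴ = x, (x²)¹⁵ = x³, (x²)¹⁶ = x⁵, (x²)¹⁷ = x⁷, (x²)¹⁸ = x⁹, (x²)¹⁹ = x¹¹, (x²)²⁰ = x¹³, (x²)²¹ = x¹⁵, (x²)²² = x¹⁷, (x²)²³ = x¹⁹, (x²)²⁴ = x²¹, (x²)²⁵ = x²³, (x²)²⁶ = x²⁵, (x²)²⁷ = e.
So |⟨x²⟩| = ord(x²) = 27. With |G| = 27, by Lagrange [G : ⟨x²⟩] = 27/27 = 1.

Answer: 1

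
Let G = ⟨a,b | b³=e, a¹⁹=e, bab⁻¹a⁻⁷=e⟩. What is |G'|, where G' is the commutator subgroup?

G' = [G, G] is generated by all commutators. The generator-pair commutators are: [a, b] = a¹³.
The subgroup they normally generate is {e, a, a², a³, a⁴, a⁵, a⁶, a⁷, a⁸, a⁹, a¹⁰, a¹¹, a¹², a¹³, a¹⁴, a¹⁵, a¹⁶, a¹⁷, a¹⁸}, of order 19.
Check: |G/G'| = 57/19 = 3 is the order of the abelianisation.

Answer: 19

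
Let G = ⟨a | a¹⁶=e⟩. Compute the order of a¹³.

Compute successive powers until reaching e:
  (a¹³)¹ = a¹³, (a¹³)² = a¹⁰, (a¹³)³ = a⁷, (a¹³)⁴ = a⁴, (a¹³)⁵ = a, (a¹³)⁶ = a¹⁴, (a¹³)⁷ = a¹¹, (a¹³)⁸ = a⁸, (a¹³)⁹ = a⁵, (a¹³)¹⁰ = a², (a¹³)¹¹ = a¹⁵, (a¹³)¹² = a¹², (a¹³)¹³ = a⁹, (a¹³)¹⁴ = a⁶, (a¹³)¹⁵ = a³, (a¹³)¹⁶ = e.
The smallest positive k with (a¹³)ᵏ = e is 16.

Answer: 16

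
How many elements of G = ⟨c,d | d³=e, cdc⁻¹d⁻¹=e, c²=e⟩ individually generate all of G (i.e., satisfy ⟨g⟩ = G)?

G is cyclic of order 6. An element generates G iff its order is 6, and a cyclic group of order 6 has exactly φ(6) = 2 such elements.

Answer: 2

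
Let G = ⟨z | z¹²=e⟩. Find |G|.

G is generated by a single element, so G is cyclic. The relator gives z¹² = e and no smaller power is forced to be e, so the 12 powers {e, z, z², z³, z⁴, z⁵, z⁶, z⁷, z⁸, z⁹, z¹¹, z¹⁰} are distinct. Hence |G| = 12.

Answer: 12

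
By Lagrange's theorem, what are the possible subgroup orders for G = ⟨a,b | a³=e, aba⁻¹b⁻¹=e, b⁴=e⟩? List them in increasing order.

|G| = 12 = 2² · 3. By Lagrange's theorem the order of any subgroup divides 12; the divisors of 12 are 1, 2, 3, 4, 6, 12.

Answer: 1, 2, 3, 4, 6, 12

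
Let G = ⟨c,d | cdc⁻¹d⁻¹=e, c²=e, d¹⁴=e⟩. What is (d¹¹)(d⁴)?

Compute (d¹¹) · (d⁴) by multiplying left to right and reducing via the relations at each step:
  (d¹¹) · d⁴ = d

Answer: d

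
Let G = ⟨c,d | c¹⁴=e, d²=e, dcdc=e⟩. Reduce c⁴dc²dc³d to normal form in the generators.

Multiply left to right, reducing at each step:
  (c⁴) · d = c⁴d
  (c⁴d) · c² = c²d
  (c²d) · d = c²
  (c²) · c³ = c⁵
  (c⁵) · d = c⁵d

Answer: c⁵d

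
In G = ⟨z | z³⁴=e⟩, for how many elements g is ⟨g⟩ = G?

G is cyclic of order 34. An element generates G iff its order is 34, and a cyclic group of order 34 has exactly φ(34) = 16 such elements.

Answer: 16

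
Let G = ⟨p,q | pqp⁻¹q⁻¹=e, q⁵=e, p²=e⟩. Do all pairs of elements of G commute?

Each pair of generators commutes: p·q = pq = q·p. Since the generators pairwise commute, every element of G commutes with every other, so G is abelian.

Answer: Yes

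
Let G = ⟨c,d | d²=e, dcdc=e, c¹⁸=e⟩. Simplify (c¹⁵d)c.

Compute (c¹⁵d) · c by multiplying left to right and reducing via the relations at each step:
  (c¹⁵d) · c = c¹⁴d

Answer: c¹⁴d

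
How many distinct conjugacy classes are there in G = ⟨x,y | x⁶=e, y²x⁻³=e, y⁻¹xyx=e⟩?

The conjugacy classes (representative and size) are:
  [e] (size 1), [x] (size 2), [x²] (size 2), [x³] (size 1), [xy⁻¹] (size 3), [x²y⁻¹] (size 3).
Class equation: 1 + 2 + 2 + 1 + 3 + 3 = 12 = |G|. So G has 6 conjugacy classes.

Answer: 6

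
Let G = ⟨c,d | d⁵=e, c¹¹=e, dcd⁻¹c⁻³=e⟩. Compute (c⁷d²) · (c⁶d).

Compute (c⁷d²) · (c⁶d) by multiplying left to right and reducing via the relations at each step:
  (c⁷d²) · c⁶ = c⁶d²
  (c⁶d²) · d = c⁶d³

Answer: c⁶d³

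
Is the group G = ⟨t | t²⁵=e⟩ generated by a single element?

|G| = 25. The element t has order 25 (its powers give 25 distinct elements), so ⟨t⟩ = G and G is cyclic.

Answer: Yes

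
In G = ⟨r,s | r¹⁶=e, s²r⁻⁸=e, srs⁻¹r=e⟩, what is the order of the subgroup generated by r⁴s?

|⟨r⁴s⟩| equals the order of r⁴s. Compute successive powers until reaching e:
  (r⁴s)¹ = r⁴s, (r⁴s)² = r⁸, (r⁴s)³ = r⁴s⁻¹, (r⁴s)⁴ = e.
The smallest positive k with (r⁴s)ᵏ = e is 4, so |⟨r⁴s⟩| = 4.

Answer: 4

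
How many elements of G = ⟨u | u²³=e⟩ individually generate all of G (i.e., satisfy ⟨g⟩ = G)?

G is cyclic of order 23. An element generates G iff its order is 23, and a cyclic group of order 23 has exactly φ(23) = 22 such elements.

Answer: 22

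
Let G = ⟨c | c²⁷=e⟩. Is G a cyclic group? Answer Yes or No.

|G| = 27. The element c has order 27 (its powers give 27 distinct elements), so ⟨c⟩ = G and G is cyclic.

Answer: Yes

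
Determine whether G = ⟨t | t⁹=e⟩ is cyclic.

|G| = 9. The element t has order 9 (its powers give 9 distinct elements), so ⟨t⟩ = G and G is cyclic.

Answer: Yes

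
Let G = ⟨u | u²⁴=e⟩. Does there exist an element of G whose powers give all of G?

|G| = 24. The element u has order 24 (its powers give 24 distinct elements), so ⟨u⟩ = G and G is cyclic.

Answer: Yes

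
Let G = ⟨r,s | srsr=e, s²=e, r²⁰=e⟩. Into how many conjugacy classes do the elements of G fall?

The conjugacy classes (representative and size) are:
  [e] (size 1), [r] (size 2), [r¹⁸] (size 2), [r³] (size 2), [r⁴] (size 2), [r¹⁵] (size 2), [r¹⁴] (size 2), [r⁷] (size 2), [r¹²] (size 2), [r¹¹] (size 2), [r¹⁰] (size 1), [r¹⁸s] (size 10), [r⁵s] (size 10).
Class equation: 1 + 2 + 2 + 2 + 2 + 2 + 2 + 2 + 2 + 2 + 1 + 10 + 10 = 40 = |G|. So G has 13 conjugacy classes.

Answer: 13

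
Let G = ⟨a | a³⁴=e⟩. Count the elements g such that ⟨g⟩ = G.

G is cyclic of order 34. An element generates G iff its order is 34, and a cyclic group of order 34 has exactly φ(34) = 16 such elements.

Answer: 16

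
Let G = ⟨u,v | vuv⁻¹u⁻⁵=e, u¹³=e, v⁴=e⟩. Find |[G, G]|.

G' = [G, G] is generated by all commutators. The generator-pair commutators are: [u, v] = u⁹.
The subgroup they normally generate is {e, u, u², u³, u⁴, u⁵, u⁶, u⁷, u⁸, u⁹, u¹⁰, u¹¹, u¹²}, of order 13.
Check: |G/G'| = 52/13 = 4 is the order of the abelianisation.

Answer: 13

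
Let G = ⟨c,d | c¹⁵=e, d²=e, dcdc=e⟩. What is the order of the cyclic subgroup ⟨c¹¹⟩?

|⟨c¹¹⟩| equals the order of c¹¹. Compute successive powers until reaching e:
  (c¹¹)¹ = c¹¹, (c¹¹)² = c⁷, (c¹¹)³ = c³, (c¹¹)⁴ = c¹⁴, (c¹¹)⁵ = c¹⁰, (c¹¹)⁶ = c⁶, (c¹¹)⁷ = c², (c¹¹)⁸ = c¹³, (c¹¹)⁹ = c⁹, (c¹¹)¹⁰ = c⁵, (c¹¹)¹¹ = c, (c¹¹)¹² = c¹², (c¹¹)¹³ = c⁸, (c¹¹)¹⁴ = c⁴, (c¹¹)¹⁵ = e.
The smallest positive k with (c¹¹)ᵏ = e is 15, so |⟨c¹¹⟩| = 15.

Answer: 15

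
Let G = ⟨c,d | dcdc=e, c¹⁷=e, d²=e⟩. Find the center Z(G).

An element z ∈ Z(G) iff z commutes with every generator.
For example e is central: e·c = c = c·e; e·d = d = d·e.
Whereas c ∉ Z(G) since c·d = cd ≠ c¹⁶d = d·c.
Checking each of the 34 elements this way gives Z(G) = {e}, of order 1.

Answer: {e}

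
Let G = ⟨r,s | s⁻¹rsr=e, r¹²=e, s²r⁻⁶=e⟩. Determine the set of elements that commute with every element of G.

An element z ∈ Z(G) iff z commutes with every generator.
For example r⁶ is central: (r⁶)·r = r⁷ = r·(r⁶); (r⁶)·s = s⁻¹ = s·(r⁶).
Whereas r ∉ Z(G) since r·s = rs ≠ r⁵s⁻¹ = s·r.
Checking each of the 24 elements this way gives Z(G) = {e, r⁶}, of order 2.

Answer: {e, r⁶}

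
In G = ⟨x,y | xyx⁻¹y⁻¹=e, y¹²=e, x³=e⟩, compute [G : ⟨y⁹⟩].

First find ord(y⁹) by computing successive powers:
  (y⁹)¹ = y⁹, (y⁹)² = y⁶, (y⁹)³ = y³, (y⁹)⁴ = e.
So |⟨y⁹⟩| = ord(y⁹) = 4. With |G| = 36, by Lagrange [G : ⟨y⁹⟩] = 36/4 = 9.

Answer: 9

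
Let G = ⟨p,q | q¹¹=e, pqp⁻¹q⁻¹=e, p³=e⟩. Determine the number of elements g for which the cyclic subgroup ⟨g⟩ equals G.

G is cyclic of order 33. An element generates G iff its order is 33, and a cyclic group of order 33 has exactly φ(33) = 20 such elements.

Answer: 20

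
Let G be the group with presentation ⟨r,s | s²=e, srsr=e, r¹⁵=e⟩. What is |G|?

Enumerate words in the generators, reducing via the relations: the distinct elements are
  {e, r, s, rs, r², r³, r⁴, r⁵, r⁶, r⁷, r⁸, r⁹, r²s, r³s, r¹², r¹³, r¹¹, r¹⁰, r¹⁴, r⁴s, r⁵s, r⁶s, r⁷s, r⁸s, r⁹s, r¹²s, r¹³s, r¹¹s, r¹⁰s, r¹⁴s}.
No further products give new elements, so |G| = 30.

Answer: 30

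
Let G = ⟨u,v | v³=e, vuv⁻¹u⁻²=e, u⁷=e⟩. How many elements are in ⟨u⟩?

|⟨u⟩| equals the order of u. Compute successive powers until reaching e:
  u¹ = u, u² = u², u³ = u³, u⁴ = u⁴, u⁵ = u⁵, u⁶ = u⁶, u⁷ = e.
The smallest positive k with uᵏ = e is 7, so |⟨u⟩| = 7.

Answer: 7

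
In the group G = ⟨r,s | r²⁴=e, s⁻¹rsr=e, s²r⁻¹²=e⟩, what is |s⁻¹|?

Compute successive powers until reaching e:
  (s⁻¹)¹ = s⁻¹, (s⁻¹)² = r¹², (s⁻¹)³ = s, (s⁻¹)⁴ = e.
The smallest positive k with (s⁻¹)ᵏ = e is 4.

Answer: 4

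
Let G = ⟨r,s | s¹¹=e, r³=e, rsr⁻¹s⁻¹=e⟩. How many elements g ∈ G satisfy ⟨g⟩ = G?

G is cyclic of order 33. An element generates G iff its order is 33, and a cyclic group of order 33 has exactly φ(33) = 20 such elements.

Answer: 20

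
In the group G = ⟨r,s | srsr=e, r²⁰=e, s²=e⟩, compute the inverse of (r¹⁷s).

The order of (r¹⁷s) is 2 (smallest k with (r¹⁷s)ᵏ = e), so (r¹⁷s)⁻¹ = (r¹⁷s)¹ = r¹⁷s.
Check: (r¹⁷s) · (r¹⁷s) → (r¹⁷s) · r¹⁷ = s;   s · s = e, giving e as required.

Answer: r¹⁷s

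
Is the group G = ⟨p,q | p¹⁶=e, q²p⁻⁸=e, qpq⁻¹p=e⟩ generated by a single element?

Every cyclic group is abelian. But p·q = pq while q·p = p⁷q⁻¹, so p·q ≠ q·p and G is not abelian. Hence G is not cyclic.

Answer: No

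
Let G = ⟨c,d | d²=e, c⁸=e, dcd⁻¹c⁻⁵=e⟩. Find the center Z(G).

An element z ∈ Z(G) iff z commutes with every generator.
For example c² is central: (c²)·c = c³ = c·(c²); (c²)·d = c²d = d·(c²).
Whereas c ∉ Z(G) since c·d = cd ≠ c⁵d = d·c.
Checking each of the 16 elements this way gives Z(G) = {e, c², c⁴, c⁶}, of order 4.

Answer: {e, c², c⁴, c⁶}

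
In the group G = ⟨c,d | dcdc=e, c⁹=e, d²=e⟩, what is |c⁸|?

Compute successive powers until reaching e:
  (c⁸)¹ = c⁸, (c⁸)² = c⁷, (c⁸)³ = c⁶, (c⁸)⁴ = c⁵, (c⁸)⁵ = c⁴, (c⁸)⁶ = c³, (c⁸)⁷ = c², (c⁸)⁸ = c, (c⁸)⁹ = e.
The smallest positive k with (c⁸)ᵏ = e is 9.

Answer: 9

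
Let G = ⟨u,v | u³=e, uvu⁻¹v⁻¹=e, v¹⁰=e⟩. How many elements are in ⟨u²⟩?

|⟨u²⟩| equals the order of u². Compute successive powers until reaching e:
  (u²)¹ = u², (u²)² = u, (u²)³ = e.
The smallest positive k with (u²)ᵏ = e is 3, so |⟨u²⟩| = 3.

Answer: 3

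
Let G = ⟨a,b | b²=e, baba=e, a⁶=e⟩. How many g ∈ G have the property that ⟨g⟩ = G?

⟨g⟩ = G would require ord(g) = |G| = 12, but the maximum element order in G is 6 < 12. So G is not cyclic and no single element generates it: the count is 0.

Answer: 0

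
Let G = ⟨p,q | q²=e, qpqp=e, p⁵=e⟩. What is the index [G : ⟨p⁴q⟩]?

First find ord(p⁴q) by computing successive powers:
  (p⁴q)¹ = p⁴q, (p⁴q)² = e.
So |⟨p⁴q⟩| = ord(p⁴q) = 2. With |G| = 10, by Lagrange [G : ⟨p⁴q⟩] = 10/2 = 5.

Answer: 5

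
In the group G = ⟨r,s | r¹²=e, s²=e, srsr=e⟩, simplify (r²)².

Compute successive powers of (r²), reducing at each step:
  (r²)²: (r²) · r² = r⁴

Answer: r⁴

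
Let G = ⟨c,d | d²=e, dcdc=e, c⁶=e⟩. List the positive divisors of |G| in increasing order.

|G| = 12 = 2² · 3. By Lagrange's theorem the order of any subgroup divides 12; the divisors of 12 are 1, 2, 3, 4, 6, 12.

Answer: 1, 2, 3, 4, 6, 12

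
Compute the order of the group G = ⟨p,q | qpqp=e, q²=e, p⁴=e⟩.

Enumerate words in the generators, reducing via the relations: the distinct elements are
  {e, p, q, pq, p², p³, p²q, p³q}.
No further products give new elements, so |G| = 8.

Answer: 8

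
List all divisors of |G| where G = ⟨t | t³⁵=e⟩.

|G| = 35 = 5 · 7. By Lagrange's theorem the order of any subgroup divides 35; the divisors of 35 are 1, 5, 7, 35.

Answer: 1, 5, 7, 35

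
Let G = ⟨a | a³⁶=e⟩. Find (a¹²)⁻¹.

The order of (a¹²) is 3 (smallest k with (a¹²)ᵏ = e), so (a¹²)⁻¹ = (a¹²)² = a²⁴.
Check: (a¹²) · (a²⁴) → (a¹²) · a²⁴ = e, giving e as required.

Answer: a²⁴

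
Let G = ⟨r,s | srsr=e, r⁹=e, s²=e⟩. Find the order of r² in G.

Compute successive powers until reaching e:
  (r²)¹ = r², (r²)² = r⁴, (r²)³ = r⁶, (r²)⁴ = r⁸, (r²)⁵ = r, (r²)⁶ = r³, (r²)⁷ = r⁵, (r²)⁸ = r⁷, (r²)⁹ = e.
The smallest positive k with (r²)ᵏ = e is 9.

Answer: 9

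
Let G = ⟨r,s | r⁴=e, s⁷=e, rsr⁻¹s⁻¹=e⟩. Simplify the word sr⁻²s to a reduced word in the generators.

Multiply left to right, reducing at each step:
  s · r⁻² = r²s
  (r²s) · s = r²s²

Answer: r²s²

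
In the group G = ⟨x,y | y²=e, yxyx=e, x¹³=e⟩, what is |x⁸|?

Compute successive powers until reaching e:
  (x⁸)¹ = x⁸, (x⁸)² = x³, (x⁸)³ = x¹¹, (x⁸)⁴ = x⁶, (x⁸)⁵ = x, (x⁸)⁶ = x⁹, (x⁸)⁷ = x⁴, (x⁸)⁸ = x¹², (x⁸)⁹ = x⁷, (x⁸)¹⁰ = x², (x⁸)¹¹ = x¹⁰, (x⁸)¹² = x⁵, (x⁸)¹³ = e.
The smallest positive k with (x⁸)ᵏ = e is 13.

Answer: 13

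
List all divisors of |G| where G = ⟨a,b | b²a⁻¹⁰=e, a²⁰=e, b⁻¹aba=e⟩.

|G| = 40 = 2³ · 5. By Lagrange's theorem the order of any subgroup divides 40; the divisors of 40 are 1, 2, 4, 5, 8, 10, 20, 40.

Answer: 1, 2, 4, 5, 8, 10, 20, 40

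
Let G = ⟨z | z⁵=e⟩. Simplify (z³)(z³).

Compute (z³) · (z³) by multiplying left to right and reducing via the relations at each step:
  (z³) · z³ = z

Answer: z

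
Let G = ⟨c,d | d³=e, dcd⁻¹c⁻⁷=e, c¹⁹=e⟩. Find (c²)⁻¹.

The order of (c²) is 19 (smallest k with (c²)ᵏ = e), so (c²)⁻¹ = (c²)¹⁸ = c¹⁷.
Check: (c²) · (c¹⁷) → (c²) · c¹⁷ = e, giving e as required.

Answer: c¹⁷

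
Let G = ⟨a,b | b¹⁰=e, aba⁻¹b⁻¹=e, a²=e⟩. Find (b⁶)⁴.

Compute successive powers of (b⁶), reducing at each step:
  (b⁶)²: (b⁶) · b⁶ = b²
  (b⁶)³: (b²) · b⁶ = b⁸
  (b⁶)⁴: (b⁸) · b⁶ = b⁴

Answer: b⁴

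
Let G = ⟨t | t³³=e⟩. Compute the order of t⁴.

Compute successive powers until reaching e:
  (t⁴)¹ = t⁴, (t⁴)² = t⁸, (t⁴)³ = t¹², (t⁴)⁴ = t¹⁶, (t⁴)⁵ = t²⁰, (t⁴)⁶ = t²⁴, (t⁴)⁷ = t²⁸, (t⁴)⁸ = t³², (t⁴)⁹ = t³, (t⁴)¹⁰ = t⁷, (t⁴)¹¹ = t¹¹, (t⁴)¹² = t¹⁵, (t⁴)¹³ = t¹⁹, (t⁴)¹⁴ = t²³, (t⁴)¹⁵ = t²⁷, (t⁴)¹⁶ = t³¹, (t⁴)¹⁷ = t², (t⁴)¹⁸ = t⁶, (t⁴)¹⁹ = t¹⁰, (t⁴)²⁰ = t¹⁴, (t⁴)²¹ = t¹⁸, (t⁴)²² = t²², (t⁴)²³ = t²⁶, (t⁴)²⁴ = t³⁰, (t⁴)²⁵ = t, (t⁴)²⁶ = t⁵, (t⁴)²⁷ = t⁹, (t⁴)²⁸ = t¹³, (t⁴)²⁹ = t¹⁷, (t⁴)³⁰ = t²¹, (t⁴)³¹ = t²⁵, (t⁴)³² = t²⁹, (t⁴)³³ = e.
The smallest positive k with (t⁴)ᵏ = e is 33.

Answer: 33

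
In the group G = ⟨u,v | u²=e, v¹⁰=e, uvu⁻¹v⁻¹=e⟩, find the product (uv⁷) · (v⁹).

Compute (uv⁷) · (v⁹) by multiplying left to right and reducing via the relations at each step:
  (uv⁷) · v⁹ = uv⁶

Answer: uv⁶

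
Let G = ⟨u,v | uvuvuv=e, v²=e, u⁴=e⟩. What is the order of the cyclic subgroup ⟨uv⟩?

|⟨uv⟩| equals the order of uv. Compute successive powers until reaching e:
  (uv)¹ = uv, (uv)² = vu³, (uv)³ = e.
The smallest positive k with (uv)ᵏ = e is 3, so |⟨uv⟩| = 3.

Answer: 3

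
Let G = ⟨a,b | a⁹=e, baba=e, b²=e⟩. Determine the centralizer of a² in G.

⟨a²⟩ ⊆ C_G(a²) since powers of a² commute with a²; so |C_G(a²)| ≥ |⟨a²⟩| = 9.
By orbit–stabilizer, |C_G(a²)| = |G| / |conj. class of a²| = 18 / 2 = 9.
The 9 elements commuting with a² are {e, a, a², a³, a⁴, a⁵, a⁶, a⁷, a⁸}.

Answer: {e, a, a², a³, a⁴, a⁵, a⁶, a⁷, a⁸}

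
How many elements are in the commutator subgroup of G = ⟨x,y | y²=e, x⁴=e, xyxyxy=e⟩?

G' = [G, G] is generated by all commutators. The generator-pair commutators are: [x, y] = x²yx.
The subgroup they normally generate is {e, x², xy, yx³, x²yx, x³y, x²yx³, yx, xyx², yx²y, x²yx²y, x³yx²}, of order 12.
Check: |G/G'| = 24/12 = 2 is the order of the abelianisation.

Answer: 12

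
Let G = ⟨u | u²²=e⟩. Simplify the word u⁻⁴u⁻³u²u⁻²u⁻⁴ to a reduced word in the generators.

Multiply left to right, reducing at each step:
  (u¹⁸) · u⁻³ = u¹⁵
  (u¹⁵) · u² = u¹⁷
  (u¹⁷) · u⁻² = u¹⁵
  (u¹⁵) · u⁻⁴ = u¹¹

Answer: u¹¹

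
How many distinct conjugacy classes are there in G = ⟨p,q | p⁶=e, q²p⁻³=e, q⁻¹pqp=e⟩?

The conjugacy classes (representative and size) are:
  [e] (size 1), [p] (size 2), [p²] (size 2), [p³] (size 1), [pq⁻¹] (size 3), [p²q⁻¹] (size 3).
Class equation: 1 + 2 + 2 + 1 + 3 + 3 = 12 = |G|. So G has 6 conjugacy classes.

Answer: 6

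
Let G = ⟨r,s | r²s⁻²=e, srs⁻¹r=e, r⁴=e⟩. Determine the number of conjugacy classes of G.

The conjugacy classes (representative and size) are:
  [e] (size 1), [r³] (size 2), [r²] (size 1), [s⁻¹] (size 2), [rs] (size 2).
Class equation: 1 + 2 + 1 + 2 + 2 = 8 = |G|. So G has 5 conjugacy classes.

Answer: 5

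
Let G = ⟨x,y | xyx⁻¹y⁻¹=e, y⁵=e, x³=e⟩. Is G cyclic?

|G| = 15. The element xy has order 15 (its powers give 15 distinct elements), so ⟨xy⟩ = G and G is cyclic.

Answer: Yes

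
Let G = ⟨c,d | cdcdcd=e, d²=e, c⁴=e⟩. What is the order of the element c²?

Compute successive powers until reaching e:
  (c²)¹ = c², (c²)² = e.
The smallest positive k with (c²)ᵏ = e is 2.

Answer: 2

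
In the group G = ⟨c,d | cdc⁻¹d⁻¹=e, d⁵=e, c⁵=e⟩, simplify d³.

Compute successive powers of d, reducing at each step:
  d²: d · d = d²
  d³: (d²) · d = d³

Answer: d³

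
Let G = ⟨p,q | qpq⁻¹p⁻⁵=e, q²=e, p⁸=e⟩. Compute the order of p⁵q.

Compute successive powers until reaching e:
  (p⁵q)¹ = p⁵q, (p⁵q)² = p⁶, (p⁵q)³ = p³q, (p⁵q)⁴ = p⁴, (p⁵q)⁵ = pq, (p⁵q)⁶ = p², (p⁵q)⁷ = p⁷q, (p⁵q)⁸ = e.
The smallest positive k with (p⁵q)ᵏ = e is 8.

Answer: 8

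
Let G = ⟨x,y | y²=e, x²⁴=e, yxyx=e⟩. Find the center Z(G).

An element z ∈ Z(G) iff z commutes with every generator.
For example x¹² is central: (x¹²)·x = x¹³ = x·(x¹²); (x¹²)·y = x¹²y = y·(x¹²).
Whereas x ∉ Z(G) since x·y = xy ≠ x²³y = y·x.
Checking each of the 48 elements this way gives Z(G) = {e, x¹²}, of order 2.

Answer: {e, x¹²}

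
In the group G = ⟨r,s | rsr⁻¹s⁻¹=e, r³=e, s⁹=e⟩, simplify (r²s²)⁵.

Compute successive powers of (r²s²), reducing at each step:
  (r²s²)²: (r²s²) · r² = rs²;   (rs²) · s² = rs⁴
  (r²s²)³: (rs⁴) · r² = s⁴;   (s⁴) · s² = s⁶
  (r²s²)⁴: (s⁶) · r² = r²s⁶;   (r²s⁶) · s² = r²s⁸
  (r²s²)⁵: (r²s⁸) · r² = rs⁸;   (rs⁸) · s² = rs

Answer: rs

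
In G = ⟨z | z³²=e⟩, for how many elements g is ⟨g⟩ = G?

G is cyclic of order 32. An element generates G iff its order is 32, and a cyclic group of order 32 has exactly φ(32) = 16 such elements.

Answer: 16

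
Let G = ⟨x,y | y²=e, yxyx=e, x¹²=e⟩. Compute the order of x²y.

Compute successive powers until reaching e:
  (x²y)¹ = x²y, (x²y)² = e.
The smallest positive k with (x²y)ᵏ = e is 2.

Answer: 2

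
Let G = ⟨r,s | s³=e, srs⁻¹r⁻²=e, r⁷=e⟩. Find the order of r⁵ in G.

Compute successive powers until reaching e:
  (r⁵)¹ = r⁵, (r⁵)² = r³, (r⁵)³ = r, (r⁵)⁴ = r⁶, (r⁵)⁵ = r⁴, (r⁵)⁶ = r², (r⁵)⁷ = e.
The smallest positive k with (r⁵)ᵏ = e is 7.

Answer: 7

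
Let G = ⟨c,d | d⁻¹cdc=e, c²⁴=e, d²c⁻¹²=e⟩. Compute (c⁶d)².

Compute successive powers of (c⁶d), reducing at each step:
  (c⁶d)²: (c⁶d) · c⁶ = d;   d · d = c¹²

Answer: c¹²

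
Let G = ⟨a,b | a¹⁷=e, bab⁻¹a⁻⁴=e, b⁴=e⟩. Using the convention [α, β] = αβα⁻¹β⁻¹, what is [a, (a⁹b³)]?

[a, (a⁹b³)] = a·(a⁹b³)·a⁻¹·(a⁹b³)⁻¹.
  a · (a⁹b³) = a¹⁰b³
  (a¹⁰b³) · (a¹⁶) = a¹⁴b³
  (a¹⁴b³) · (a¹⁵b) = a⁵

Answer: a⁵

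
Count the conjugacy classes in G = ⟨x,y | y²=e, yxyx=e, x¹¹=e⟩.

The conjugacy classes (representative and size) are:
  [e] (size 1), [x¹⁰] (size 2), [x²] (size 2), [x³] (size 2), [x⁷] (size 2), [x⁶] (size 2), [x²y] (size 11).
Class equation: 1 + 2 + 2 + 2 + 2 + 2 + 11 = 22 = |G|. So G has 7 conjugacy classes.

Answer: 7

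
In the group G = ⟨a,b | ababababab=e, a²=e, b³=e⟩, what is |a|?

Compute successive powers until reaching e:
  a¹ = a, a² = e.
The smallest positive k with aᵏ = e is 2.

Answer: 2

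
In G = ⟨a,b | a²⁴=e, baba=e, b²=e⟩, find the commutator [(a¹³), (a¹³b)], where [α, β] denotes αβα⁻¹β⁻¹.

[(a¹³), (a¹³b)] = (a¹³)·(a¹³b)·(a¹³)⁻¹·(a¹³b)⁻¹.
  (a¹³) · (a¹³b) = a²b
  (a²b) · (a¹¹) = a¹⁵b
  (a¹⁵b) · (a¹³b) = a²

Answer: a²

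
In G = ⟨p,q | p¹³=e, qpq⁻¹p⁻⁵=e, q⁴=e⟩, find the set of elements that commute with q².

⟨q²⟩ ⊆ C_G(q²) since powers of q² commute with q²; so |C_G(q²)| ≥ |⟨q²⟩| = 2.
By orbit–stabilizer, |C_G(q²)| = |G| / |conj. class of q²| = 52 / 13 = 4.
The 4 elements commuting with q² are {e, q, q², q³}.

Answer: {e, q, q², q³}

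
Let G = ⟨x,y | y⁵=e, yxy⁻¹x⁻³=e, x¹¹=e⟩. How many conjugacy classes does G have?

The conjugacy classes (representative and size) are:
  [e] (size 1), [x³] (size 5), [x⁶] (size 5), [x⁷y] (size 11), [x⁹y²] (size 11), [x⁷y³] (size 11), [x⁷y⁴] (size 11).
Class equation: 1 + 5 + 5 + 11 + 11 + 11 + 11 = 55 = |G|. So G has 7 conjugacy classes.

Answer: 7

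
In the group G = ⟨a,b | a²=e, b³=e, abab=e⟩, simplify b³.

Compute successive powers of b, reducing at each step:
  b²: b · b = b²
  b³: (b²) · b = e

Answer: e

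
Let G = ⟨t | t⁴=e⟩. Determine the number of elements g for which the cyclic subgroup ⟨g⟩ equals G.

G is cyclic of order 4. An element generates G iff its order is 4, and a cyclic group of order 4 has exactly φ(4) = 2 such elements.

Answer: 2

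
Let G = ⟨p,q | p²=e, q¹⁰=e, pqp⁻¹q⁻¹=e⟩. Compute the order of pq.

Compute successive powers until reaching e:
  (pq)¹ = pq, (pq)² = q², (pq)³ = pq³, (pq)⁴ = q⁴, (pq)⁵ = pq⁵, (pq)⁶ = q⁶, (pq)⁷ = pq⁷, (pq)⁸ = q⁸, (pq)⁹ = pq⁹, (pq)¹⁰ = e.
The smallest positive k with (pq)ᵏ = e is 10.

Answer: 10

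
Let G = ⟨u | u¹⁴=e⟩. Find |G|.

G is generated by a single element, so G is cyclic. The relator gives u¹⁴ = e and no smaller power is forced to be e, so the 14 powers {e, u, u², u³, u⁴, u⁵, u⁶, u⁷, u⁸, u⁹, u¹², u¹³, u¹¹, u¹⁰} are distinct. Hence |G| = 14.

Answer: 14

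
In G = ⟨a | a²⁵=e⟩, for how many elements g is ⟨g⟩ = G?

G is cyclic of order 25. An element generates G iff its order is 25, and a cyclic group of order 25 has exactly φ(25) = 20 such elements.

Answer: 20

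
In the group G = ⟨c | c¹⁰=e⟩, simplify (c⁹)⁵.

Compute successive powers of (c⁹), reducing at each step:
  (c⁹)²: (c⁹) · c⁹ = c⁸
  (c⁹)³: (c⁸) · c⁹ = c⁷
  (c⁹)⁴: (c⁷) · c⁹ = c⁶
  (c⁹)⁵: (c⁶) · c⁹ = c⁵

Answer: c⁵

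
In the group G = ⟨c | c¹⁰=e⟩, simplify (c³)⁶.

Compute successive powers of (c³), reducing at each step:
  (c³)²: (c³) · c³ = c⁶
  (c³)³: (c⁶) · c³ = c⁹
  (c³)⁴: (c⁹) · c³ = c²
  (c³)⁵: (c²) · c³ = c⁵
  (c³)⁶: (c⁵) · c³ = c⁸

Answer: c⁸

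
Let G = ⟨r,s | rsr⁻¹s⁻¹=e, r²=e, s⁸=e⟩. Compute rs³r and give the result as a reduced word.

Multiply left to right, reducing at each step:
  r · s³ = rs³
  (rs³) · r = s³

Answer: s³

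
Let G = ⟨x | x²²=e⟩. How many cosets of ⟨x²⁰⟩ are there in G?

First find ord(x²⁰) by computing successive powers:
  (x²⁰)¹ = x²⁰, (x²⁰)² = x¹⁸, (x²⁰)³ = x¹⁶, (x²⁰)⁴ = x¹⁴, (x²⁰)⁵ = x¹², (x²⁰)⁶ = x¹⁰, (x²⁰)⁷ = x⁸, (x²⁰)⁸ = x⁶, (x²⁰)⁹ = x⁴, (x²⁰)¹⁰ = x², (x²⁰)¹¹ = e.
So |⟨x²⁰⟩| = ord(x²⁰) = 11. With |G| = 22, by Lagrange [G : ⟨x²⁰⟩] = 22/11 = 2.

Answer: 2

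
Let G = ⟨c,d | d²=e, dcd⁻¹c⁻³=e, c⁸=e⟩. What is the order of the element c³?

Compute successive powers until reaching e:
  (c³)¹ = c³, (c³)² = c⁶, (c³)³ = c, (c³)⁴ = c⁴, (c³)⁵ = c⁷, (c³)⁶ = c², (c³)⁷ = c⁵, (c³)⁸ = e.
The smallest positive k with (c³)ᵏ = e is 8.

Answer: 8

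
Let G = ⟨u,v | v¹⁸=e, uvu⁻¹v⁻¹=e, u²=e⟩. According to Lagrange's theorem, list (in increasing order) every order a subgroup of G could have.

|G| = 36 = 2² · 3². By Lagrange's theorem the order of any subgroup divides 36; the divisors of 36 are 1, 2, 3, 4, 6, 9, 12, 18, 36.

Answer: 1, 2, 3, 4, 6, 9, 12, 18, 36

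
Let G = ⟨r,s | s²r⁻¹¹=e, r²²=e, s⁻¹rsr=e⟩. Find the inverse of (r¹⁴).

The order of (r¹⁴) is 11 (smallest k with (r¹⁴)ᵏ = e), so (r¹⁴)⁻¹ = (r¹⁴)¹⁰ = r⁸.
Check: (r¹⁴) · (r⁸) → (r¹⁴) · r⁸ = e, giving e as required.

Answer: r⁸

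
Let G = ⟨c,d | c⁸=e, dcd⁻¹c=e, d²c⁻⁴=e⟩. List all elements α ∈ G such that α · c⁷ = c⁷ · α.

⟨c⁷⟩ ⊆ C_G(c⁷) since powers of c⁷ commute with c⁷; so |C_G(c⁷)| ≥ |⟨c⁷⟩| = 8.
By orbit–stabilizer, |C_G(c⁷)| = |G| / |conj. class of c⁷| = 16 / 2 = 8.
The 8 elements commuting with c⁷ are {e, c, c², c³, c⁴, c⁵, c⁶, c⁷}.

Answer: {e, c, c², c³, c⁴, c⁵, c⁶, c⁷}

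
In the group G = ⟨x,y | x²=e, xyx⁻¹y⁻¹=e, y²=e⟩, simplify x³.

Compute successive powers of x, reducing at each step:
  x²: x · x = e
  x³: e · x = x

Answer: x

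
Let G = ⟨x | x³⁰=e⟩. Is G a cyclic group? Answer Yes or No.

|G| = 30. The element x has order 30 (its powers give 30 distinct elements), so ⟨x⟩ = G and G is cyclic.

Answer: Yes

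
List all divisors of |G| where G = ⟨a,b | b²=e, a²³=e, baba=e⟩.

|G| = 46 = 2 · 23. By Lagrange's theorem the order of any subgroup divides 46; the divisors of 46 are 1, 2, 23, 46.

Answer: 1, 2, 23, 46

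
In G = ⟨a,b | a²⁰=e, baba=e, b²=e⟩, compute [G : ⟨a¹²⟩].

First find ord(a¹²) by computing successive powers:
  (a¹²)¹ = a¹², (a¹²)² = a⁴, (a¹²)³ = a¹⁶, (a¹²)⁴ = a⁸, (a¹²)⁵ = e.
So |⟨a¹²⟩| = ord(a¹²) = 5. With |G| = 40, by Lagrange [G : ⟨a¹²⟩] = 40/5 = 8.

Answer: 8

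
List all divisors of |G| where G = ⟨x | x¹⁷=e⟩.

|G| = 17 = 17. By Lagrange's theorem the order of any subgroup divides 17; the divisors of 17 are 1, 17.

Answer: 1, 17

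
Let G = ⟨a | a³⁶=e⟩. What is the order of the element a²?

Compute successive powers until reaching e:
  (a²)¹ = a², (a²)² = a⁴, (a²)³ = a⁶, (a²)⁴ = a⁸, (a²)⁵ = a¹⁰, (a²)⁶ = a¹², (a²)⁷ = a¹⁴, (a²)⁸ = a¹⁶, (a²)⁹ = a¹⁸, (a²)¹⁰ = a²⁰, (a²)¹¹ = a²², (a²)¹² = a²⁴, (a²)¹³ = a²⁶, (a²)¹⁴ = a²⁸, (a²)¹⁵ = a³⁰, (a²)¹⁶ = a³², (a²)¹⁷ = a³⁴, (a²)¹⁸ = e.
The smallest positive k with (a²)ᵏ = e is 18.

Answer: 18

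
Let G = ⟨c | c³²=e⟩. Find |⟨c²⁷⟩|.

|⟨c²⁷⟩| equals the order of c²⁷. Compute successive powers until reaching e:
  (c²⁷)¹ = c²⁷, (c²⁷)² = c²², (c²⁷)³ = c¹⁷, (c²⁷)⁴ = c¹², (c²⁷)⁵ = c⁷, (c²⁷)⁶ = c², (c²⁷)⁷ = c²⁹, (c²⁷)⁸ = c²⁴, (c²⁷)⁹ = c¹⁹, (c²⁷)¹⁰ = c¹⁴, (c²⁷)¹¹ = c⁹, (c²⁷)¹² = c⁴, (c²⁷)¹³ = c³¹, (c²⁷)¹⁴ = c²⁶, (c²⁷)¹⁵ = c²¹, (c²⁷)¹⁶ = c¹⁶, (c²⁷)¹⁷ = c¹¹, (c²⁷)¹⁸ = c⁶, (c²⁷)¹⁹ = c, (c²⁷)²⁰ = c²⁸, (c²⁷)²¹ = c²³, (c²⁷)²² = c¹⁸, (c²⁷)²³ = c¹³, (c²⁷)²⁴ = c⁸, (c²⁷)²⁵ = c³, (c²⁷)²⁶ = c³⁰, (c²⁷)²⁷ = c²⁵, (c²⁷)²⁸ = c²⁰, (c²⁷)²⁹ = c¹⁵, (c²⁷)³⁰ = c¹⁰, (c²⁷)³¹ = c⁵, (c²⁷)³² = e.
The smallest positive k with (c²⁷)ᵏ = e is 32, so |⟨c²⁷⟩| = 32.

Answer: 32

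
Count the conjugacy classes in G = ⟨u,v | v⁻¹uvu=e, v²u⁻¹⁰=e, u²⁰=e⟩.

The conjugacy classes (representative and size) are:
  [e] (size 1), [u] (size 2), [u²] (size 2), [u³] (size 2), [u⁴] (size 2), [u⁵] (size 2), [u¹⁴] (size 2), [u⁷] (size 2), [u⁸] (size 2), [u¹¹] (size 2), [u¹⁰] (size 1), [u²v⁻¹] (size 10), [u⁹v] (size 10).
Class equation: 1 + 2 + 2 + 2 + 2 + 2 + 2 + 2 + 2 + 2 + 1 + 10 + 10 = 40 = |G|. So G has 13 conjugacy classes.

Answer: 13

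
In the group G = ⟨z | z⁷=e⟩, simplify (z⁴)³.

Compute successive powers of (z⁴), reducing at each step:
  (z⁴)²: (z⁴) · z⁴ = z
  (z⁴)³: z · z⁴ = z⁵

Answer: z⁵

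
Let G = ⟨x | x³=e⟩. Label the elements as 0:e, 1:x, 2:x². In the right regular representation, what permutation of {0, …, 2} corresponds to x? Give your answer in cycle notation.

(0 1 2)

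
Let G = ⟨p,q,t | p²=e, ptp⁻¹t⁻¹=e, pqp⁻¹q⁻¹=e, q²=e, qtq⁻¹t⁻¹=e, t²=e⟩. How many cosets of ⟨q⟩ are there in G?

First find ord(q) by computing successive powers:
  q¹ = q, q² = e.
So |⟨q⟩| = ord(q) = 2. With |G| = 8, by Lagrange [G : ⟨q⟩] = 8/2 = 4.

Answer: 4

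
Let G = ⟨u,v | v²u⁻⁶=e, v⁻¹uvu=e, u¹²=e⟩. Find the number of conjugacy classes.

The conjugacy classes (representative and size) are:
  [e] (size 1), [u¹¹] (size 2), [u²] (size 2), [u⁹] (size 2), [u⁴] (size 2), [u⁵] (size 2), [u⁶] (size 1), [u²v] (size 6), [uv] (size 6).
Class equation: 1 + 2 + 2 + 2 + 2 + 2 + 1 + 6 + 6 = 24 = |G|. So G has 9 conjugacy classes.

Answer: 9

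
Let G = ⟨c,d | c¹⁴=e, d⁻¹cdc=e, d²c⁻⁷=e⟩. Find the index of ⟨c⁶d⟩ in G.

First find ord(c⁶d) by computing successive powers:
  (c⁶d)¹ = c⁶d, (c⁶d)² = c⁷, (c⁶d)³ = c⁶d⁻¹, (c⁶d)⁴ = e.
So |⟨c⁶d⟩| = ord(c⁶d) = 4. With |G| = 28, by Lagrange [G : ⟨c⁶d⟩] = 28/4 = 7.

Answer: 7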